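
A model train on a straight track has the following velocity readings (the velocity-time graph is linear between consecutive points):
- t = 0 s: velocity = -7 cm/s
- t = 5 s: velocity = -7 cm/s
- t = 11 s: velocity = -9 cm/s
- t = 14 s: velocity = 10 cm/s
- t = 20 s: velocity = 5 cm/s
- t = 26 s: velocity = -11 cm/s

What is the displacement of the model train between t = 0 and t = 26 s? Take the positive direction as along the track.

Displacement is the signed area under the v-t curve.
0–5 s: -7 × 5 = -35 cm
5–11 s: ½(-7 + -9)(6) = -48 cm
11–14 s: ½(-9 + 10)(3) = 1.5 cm
14–20 s: ½(10 + 5)(6) = 45 cm
20–26 s: ½(5 + -11)(6) = -18 cm
Net displacement = -54.5 cm

-54.5 cm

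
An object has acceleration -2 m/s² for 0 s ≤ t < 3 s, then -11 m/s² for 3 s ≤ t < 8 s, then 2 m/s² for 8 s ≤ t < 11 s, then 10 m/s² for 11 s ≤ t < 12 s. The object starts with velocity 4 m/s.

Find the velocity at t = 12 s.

Δv equals the area under the a-t graph; then v = v₀ + Δv.
0–3 s: -2 × 3 = -6 m/s
3–8 s: -11 × 5 = -55 m/s
8–11 s: 2 × 3 = 6 m/s
11–12 s: 10 × 1 = 10 m/s
Δv = -45 m/s, so v(12) = 4 + (-45) = -41 m/s.

-41 m/s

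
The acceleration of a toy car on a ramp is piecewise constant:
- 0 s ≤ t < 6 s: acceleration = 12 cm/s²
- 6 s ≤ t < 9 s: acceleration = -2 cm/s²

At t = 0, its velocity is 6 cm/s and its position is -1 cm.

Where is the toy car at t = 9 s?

476 cm

On each constant-a segment, Δv = aΔt and Δx = v₀Δt + ½aΔt²; chain segment to segment.
0–6 s: v starts 6 cm/s; Δx = 6·6 + ½·12·6² = 252 cm; v ends 78 cm/s.
6–9 s: v starts 78 cm/s; Δx = 78·3 + ½·-2·3² = 225 cm; v ends 72 cm/s.
x(9) = -1 + Σ Δx = 476 cm.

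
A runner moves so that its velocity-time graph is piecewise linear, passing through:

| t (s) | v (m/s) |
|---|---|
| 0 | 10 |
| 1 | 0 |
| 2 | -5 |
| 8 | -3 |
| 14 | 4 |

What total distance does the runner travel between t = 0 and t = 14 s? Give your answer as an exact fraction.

591/14 m

Total distance travelled is ∫|v| dt — sum the magnitudes of each area piece.
0–1 s: |½(10 + 0)(1)| = 5 m
1–2 s: |½(0 + -5)(1)| = 2.5 m
2–8 s: |½(-5 + -3)(6)| = 24 m
8–14 s: v = 0 at t = 74/7 s; triangle areas 27/7 + 48/7 = 75/7 m
Total distance = 591/14 m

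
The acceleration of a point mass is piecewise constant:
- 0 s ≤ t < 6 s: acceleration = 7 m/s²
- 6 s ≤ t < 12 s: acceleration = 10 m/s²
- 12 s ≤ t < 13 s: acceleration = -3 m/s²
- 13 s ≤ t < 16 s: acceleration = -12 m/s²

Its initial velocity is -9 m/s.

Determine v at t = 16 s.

Δv equals the area under the a-t graph; then v = v₀ + Δv.
0–6 s: 7 × 6 = 42 m/s
6–12 s: 10 × 6 = 60 m/s
12–13 s: -3 × 1 = -3 m/s
13–16 s: -12 × 3 = -36 m/s
Δv = 63 m/s, so v(16) = -9 + (63) = 54 m/s.

54 m/s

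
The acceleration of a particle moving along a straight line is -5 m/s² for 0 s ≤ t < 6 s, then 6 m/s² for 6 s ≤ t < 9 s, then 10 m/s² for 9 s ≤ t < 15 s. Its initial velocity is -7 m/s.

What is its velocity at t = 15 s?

Δv equals the area under the a-t graph; then v = v₀ + Δv.
0–6 s: -5 × 6 = -30 m/s
6–9 s: 6 × 3 = 18 m/s
9–15 s: 10 × 6 = 60 m/s
Δv = 48 m/s, so v(15) = -7 + (48) = 41 m/s.

41 m/s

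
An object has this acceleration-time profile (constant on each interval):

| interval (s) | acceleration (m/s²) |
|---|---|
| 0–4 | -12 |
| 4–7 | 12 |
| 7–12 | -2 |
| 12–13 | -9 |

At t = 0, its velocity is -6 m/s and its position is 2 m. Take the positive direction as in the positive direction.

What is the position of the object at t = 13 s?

-373.5 m

On each constant-a segment, Δv = aΔt and Δx = v₀Δt + ½aΔt²; chain segment to segment.
0–4 s: v starts -6 m/s; Δx = -6·4 + ½·-12·4² = -120 m; v ends -54 m/s.
4–7 s: v starts -54 m/s; Δx = -54·3 + ½·12·3² = -108 m; v ends -18 m/s.
7–12 s: v starts -18 m/s; Δx = -18·5 + ½·-2·5² = -115 m; v ends -28 m/s.
12–13 s: v starts -28 m/s; Δx = -28·1 + ½·-9·1² = -32.5 m; v ends -37 m/s.
x(13) = 2 + Σ Δx = -373.5 m.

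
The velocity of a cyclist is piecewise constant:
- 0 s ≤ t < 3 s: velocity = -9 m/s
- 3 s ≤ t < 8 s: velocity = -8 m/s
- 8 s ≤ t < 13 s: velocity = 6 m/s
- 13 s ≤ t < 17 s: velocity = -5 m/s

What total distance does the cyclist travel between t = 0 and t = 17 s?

117 m

Total distance travelled is ∫|v| dt — sum the magnitudes of each area piece.
0–3 s: |-9| × 3 = 27 m
3–8 s: |-8| × 5 = 40 m
8–13 s: |6| × 5 = 30 m
13–17 s: |-5| × 4 = 20 m
Total distance = 117 m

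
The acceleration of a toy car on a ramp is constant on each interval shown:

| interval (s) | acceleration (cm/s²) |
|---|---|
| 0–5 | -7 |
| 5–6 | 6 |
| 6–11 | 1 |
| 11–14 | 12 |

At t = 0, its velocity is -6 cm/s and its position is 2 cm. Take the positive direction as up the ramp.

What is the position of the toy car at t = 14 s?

-352 cm

On each constant-a segment, Δv = aΔt and Δx = v₀Δt + ½aΔt²; chain segment to segment.
0–5 s: v starts -6 cm/s; Δx = -6·5 + ½·-7·5² = -117.5 cm; v ends -41 cm/s.
5–6 s: v starts -41 cm/s; Δx = -41·1 + ½·6·1² = -38 cm; v ends -35 cm/s.
6–11 s: v starts -35 cm/s; Δx = -35·5 + ½·1·5² = -162.5 cm; v ends -30 cm/s.
11–14 s: v starts -30 cm/s; Δx = -30·3 + ½·12·3² = -36 cm; v ends 6 cm/s.
x(14) = 2 + Σ Δx = -352 cm.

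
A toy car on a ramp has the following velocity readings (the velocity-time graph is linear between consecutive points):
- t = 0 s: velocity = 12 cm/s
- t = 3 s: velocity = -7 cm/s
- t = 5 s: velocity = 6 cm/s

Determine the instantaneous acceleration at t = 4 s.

Acceleration is the slope of the v-t graph on 3–5 s: (6 − -7)/(5 − 3) = 6.5 cm/s².

6.5 cm/s²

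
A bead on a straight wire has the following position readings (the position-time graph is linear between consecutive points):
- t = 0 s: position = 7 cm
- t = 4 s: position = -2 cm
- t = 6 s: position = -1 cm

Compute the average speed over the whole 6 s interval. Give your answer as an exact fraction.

5/3 cm/s

Average speed = (total path length)/(elapsed time); on a piecewise-linear x-t graph the path length is Σ|Δx|.
0–4 s: |Δx| = |-2 − 7| = 9 cm
4–6 s: |Δx| = |-1 − -2| = 1 cm
Total path = 10 cm; average speed = 10/6 = 5/3 cm/s.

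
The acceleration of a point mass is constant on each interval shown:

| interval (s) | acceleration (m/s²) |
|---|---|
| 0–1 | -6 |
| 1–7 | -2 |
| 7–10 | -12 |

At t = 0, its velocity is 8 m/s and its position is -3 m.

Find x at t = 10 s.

On each constant-a segment, Δv = aΔt and Δx = v₀Δt + ½aΔt²; chain segment to segment.
0–1 s: v starts 8 m/s; Δx = 8·1 + ½·-6·1² = 5 m; v ends 2 m/s.
1–7 s: v starts 2 m/s; Δx = 2·6 + ½·-2·6² = -24 m; v ends -10 m/s.
7–10 s: v starts -10 m/s; Δx = -10·3 + ½·-12·3² = -84 m; v ends -46 m/s.
x(10) = -3 + Σ Δx = -106 m.

-106 m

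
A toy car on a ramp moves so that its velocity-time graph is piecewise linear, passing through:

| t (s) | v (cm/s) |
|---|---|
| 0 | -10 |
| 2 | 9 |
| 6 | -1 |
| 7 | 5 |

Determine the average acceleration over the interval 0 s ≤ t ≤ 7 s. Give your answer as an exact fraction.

Average acceleration = Δv/Δt = (5 − -10)/(7 − 0) = 15/7 cm/s².

15/7 cm/s²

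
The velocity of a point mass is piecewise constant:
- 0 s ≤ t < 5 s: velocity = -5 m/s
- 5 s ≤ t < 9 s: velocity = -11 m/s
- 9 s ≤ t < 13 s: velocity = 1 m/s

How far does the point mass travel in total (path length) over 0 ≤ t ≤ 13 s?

73 m

Distance (not displacement) is the total path length: add the absolute areas under v-t.
0–5 s: |-5| × 5 = 25 m
5–9 s: |-11| × 4 = 44 m
9–13 s: |1| × 4 = 4 m
Total distance = 73 m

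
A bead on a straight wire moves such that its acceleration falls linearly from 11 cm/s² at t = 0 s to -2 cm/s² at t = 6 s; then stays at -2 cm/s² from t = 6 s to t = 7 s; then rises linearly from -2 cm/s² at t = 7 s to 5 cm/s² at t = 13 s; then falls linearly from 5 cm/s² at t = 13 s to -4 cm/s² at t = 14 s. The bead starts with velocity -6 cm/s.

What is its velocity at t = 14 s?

28.5 cm/s

Δv equals the area under the a-t graph; then v = v₀ + Δv.
0–6 s: ½(11 + -2)(6) = 27 cm/s
6–7 s: -2 × 1 = -2 cm/s
7–13 s: ½(-2 + 5)(6) = 9 cm/s
13–14 s: ½(5 + -4)(1) = 0.5 cm/s
Δv = 34.5 cm/s, so v(14) = -6 + (34.5) = 28.5 cm/s.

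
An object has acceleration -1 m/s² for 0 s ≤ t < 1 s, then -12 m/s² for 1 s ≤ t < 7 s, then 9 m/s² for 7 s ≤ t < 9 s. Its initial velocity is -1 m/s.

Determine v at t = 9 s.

Δv equals the area under the a-t graph; then v = v₀ + Δv.
0–1 s: -1 × 1 = -1 m/s
1–7 s: -12 × 6 = -72 m/s
7–9 s: 9 × 2 = 18 m/s
Δv = -55 m/s, so v(9) = -1 + (-55) = -56 m/s.

-56 m/s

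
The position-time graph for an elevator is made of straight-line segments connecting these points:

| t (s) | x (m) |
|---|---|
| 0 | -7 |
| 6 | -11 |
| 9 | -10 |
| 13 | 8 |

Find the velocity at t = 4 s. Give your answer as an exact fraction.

-2/3 m/s

Velocity is the slope of the x-t graph on 0–6 s: (-11 − -7)/(6 − 0) = -2/3 m/s.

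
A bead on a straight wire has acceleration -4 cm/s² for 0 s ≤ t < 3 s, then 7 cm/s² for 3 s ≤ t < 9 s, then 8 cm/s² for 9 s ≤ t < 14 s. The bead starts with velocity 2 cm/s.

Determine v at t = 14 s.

72 cm/s

Δv equals the area under the a-t graph; then v = v₀ + Δv.
0–3 s: -4 × 3 = -12 cm/s
3–9 s: 7 × 6 = 42 cm/s
9–14 s: 8 × 5 = 40 cm/s
Δv = 70 cm/s, so v(14) = 2 + (70) = 72 cm/s.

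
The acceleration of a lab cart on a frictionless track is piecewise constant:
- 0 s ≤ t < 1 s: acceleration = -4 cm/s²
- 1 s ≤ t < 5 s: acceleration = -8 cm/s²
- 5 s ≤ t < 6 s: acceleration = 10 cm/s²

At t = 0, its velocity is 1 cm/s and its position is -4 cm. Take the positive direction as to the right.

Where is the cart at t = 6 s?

-111 cm

On each constant-a segment, Δv = aΔt and Δx = v₀Δt + ½aΔt²; chain segment to segment.
0–1 s: v starts 1 cm/s; Δx = 1·1 + ½·-4·1² = -1 cm; v ends -3 cm/s.
1–5 s: v starts -3 cm/s; Δx = -3·4 + ½·-8·4² = -76 cm; v ends -35 cm/s.
5–6 s: v starts -35 cm/s; Δx = -35·1 + ½·10·1² = -30 cm; v ends -25 cm/s.
x(6) = -4 + Σ Δx = -111 cm.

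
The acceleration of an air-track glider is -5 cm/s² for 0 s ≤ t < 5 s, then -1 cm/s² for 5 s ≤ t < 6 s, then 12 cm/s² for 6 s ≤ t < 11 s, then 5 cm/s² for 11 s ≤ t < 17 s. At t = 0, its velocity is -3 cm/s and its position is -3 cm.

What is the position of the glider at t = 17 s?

172 cm

On each constant-a segment, Δv = aΔt and Δx = v₀Δt + ½aΔt²; chain segment to segment.
0–5 s: v starts -3 cm/s; Δx = -3·5 + ½·-5·5² = -77.5 cm; v ends -28 cm/s.
5–6 s: v starts -28 cm/s; Δx = -28·1 + ½·-1·1² = -28.5 cm; v ends -29 cm/s.
6–11 s: v starts -29 cm/s; Δx = -29·5 + ½·12·5² = 5 cm; v ends 31 cm/s.
11–17 s: v starts 31 cm/s; Δx = 31·6 + ½·5·6² = 276 cm; v ends 61 cm/s.
x(17) = -3 + Σ Δx = 172 cm.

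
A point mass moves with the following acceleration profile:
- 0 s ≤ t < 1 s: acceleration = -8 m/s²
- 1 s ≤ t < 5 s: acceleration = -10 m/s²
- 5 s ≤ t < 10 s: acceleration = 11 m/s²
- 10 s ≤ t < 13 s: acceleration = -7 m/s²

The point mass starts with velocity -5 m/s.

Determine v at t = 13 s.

Δv equals the area under the a-t graph; then v = v₀ + Δv.
0–1 s: -8 × 1 = -8 m/s
1–5 s: -10 × 4 = -40 m/s
5–10 s: 11 × 5 = 55 m/s
10–13 s: -7 × 3 = -21 m/s
Δv = -14 m/s, so v(13) = -5 + (-14) = -19 m/s.

-19 m/s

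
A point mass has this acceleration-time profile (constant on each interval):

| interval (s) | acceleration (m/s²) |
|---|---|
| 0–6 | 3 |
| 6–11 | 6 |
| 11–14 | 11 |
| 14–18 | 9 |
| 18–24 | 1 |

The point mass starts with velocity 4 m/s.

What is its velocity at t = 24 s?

Δv equals the area under the a-t graph; then v = v₀ + Δv.
0–6 s: 3 × 6 = 18 m/s
6–11 s: 6 × 5 = 30 m/s
11–14 s: 11 × 3 = 33 m/s
14–18 s: 9 × 4 = 36 m/s
18–24 s: 1 × 6 = 6 m/s
Δv = 123 m/s, so v(24) = 4 + (123) = 127 m/s.

127 m/s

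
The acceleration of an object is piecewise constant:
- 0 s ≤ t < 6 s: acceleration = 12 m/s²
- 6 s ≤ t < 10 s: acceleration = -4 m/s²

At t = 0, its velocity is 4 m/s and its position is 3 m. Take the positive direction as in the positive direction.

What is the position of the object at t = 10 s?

515 m

On each constant-a segment, Δv = aΔt and Δx = v₀Δt + ½aΔt²; chain segment to segment.
0–6 s: v starts 4 m/s; Δx = 4·6 + ½·12·6² = 240 m; v ends 76 m/s.
6–10 s: v starts 76 m/s; Δx = 76·4 + ½·-4·4² = 272 m; v ends 60 m/s.
x(10) = 3 + Σ Δx = 515 m.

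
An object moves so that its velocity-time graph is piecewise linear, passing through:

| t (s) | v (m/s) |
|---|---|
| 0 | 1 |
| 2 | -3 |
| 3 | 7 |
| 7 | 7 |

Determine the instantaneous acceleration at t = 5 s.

Acceleration is the slope of the v-t graph on 3–7 s: (7 − 7)/(7 − 3) = 0 m/s².

0 m/s²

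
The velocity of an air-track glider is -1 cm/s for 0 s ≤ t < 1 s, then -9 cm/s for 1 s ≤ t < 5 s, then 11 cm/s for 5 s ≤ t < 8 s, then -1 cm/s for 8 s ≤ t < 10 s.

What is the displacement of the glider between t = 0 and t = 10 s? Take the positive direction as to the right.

-6 cm

Net displacement equals the area under the velocity-time graph (areas below the axis count negative).
0–1 s: -1 × 1 = -1 cm
1–5 s: -9 × 4 = -36 cm
5–8 s: 11 × 3 = 33 cm
8–10 s: -1 × 2 = -2 cm
Net displacement = -6 cm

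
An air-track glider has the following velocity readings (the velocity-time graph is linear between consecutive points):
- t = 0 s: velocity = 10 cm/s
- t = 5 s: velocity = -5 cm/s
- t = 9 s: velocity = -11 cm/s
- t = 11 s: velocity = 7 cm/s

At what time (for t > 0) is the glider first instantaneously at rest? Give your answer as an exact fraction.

v changes sign on 0–5 s (from 10 to -5); the graph is linear there, so v = 0 at t = 0 + (-10)·(5 − 0)/(-5 − 10) = 10/3 s.

t = 10/3 s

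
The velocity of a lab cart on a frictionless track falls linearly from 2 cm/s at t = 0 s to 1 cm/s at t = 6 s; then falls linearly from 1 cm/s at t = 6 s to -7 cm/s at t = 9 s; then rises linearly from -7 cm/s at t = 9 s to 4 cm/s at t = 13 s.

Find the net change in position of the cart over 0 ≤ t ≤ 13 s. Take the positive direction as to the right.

Net displacement equals the area under the velocity-time graph (areas below the axis count negative).
0–6 s: ½(2 + 1)(6) = 9 cm
6–9 s: ½(1 + -7)(3) = -9 cm
9–13 s: ½(-7 + 4)(4) = -6 cm
Net displacement = -6 cm

-6 cm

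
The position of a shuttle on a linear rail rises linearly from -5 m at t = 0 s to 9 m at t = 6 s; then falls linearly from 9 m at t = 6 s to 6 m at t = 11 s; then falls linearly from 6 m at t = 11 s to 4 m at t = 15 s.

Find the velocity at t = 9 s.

-0.6 m/s

Velocity is the slope of the x-t graph on 6–11 s: (6 − 9)/(11 − 6) = -0.6 m/s.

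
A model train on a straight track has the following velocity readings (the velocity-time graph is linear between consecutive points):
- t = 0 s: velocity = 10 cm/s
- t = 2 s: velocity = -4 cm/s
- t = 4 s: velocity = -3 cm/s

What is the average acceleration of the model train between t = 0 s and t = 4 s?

Average acceleration = Δv/Δt = (-3 − 10)/(4 − 0) = -3.25 cm/s².

-3.25 cm/s²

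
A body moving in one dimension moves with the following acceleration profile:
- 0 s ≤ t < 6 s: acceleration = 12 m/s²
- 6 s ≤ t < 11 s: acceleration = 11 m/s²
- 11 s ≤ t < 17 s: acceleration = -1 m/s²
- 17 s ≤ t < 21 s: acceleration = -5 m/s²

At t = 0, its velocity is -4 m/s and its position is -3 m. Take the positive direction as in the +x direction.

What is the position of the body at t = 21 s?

1814.5 m

On each constant-a segment, Δv = aΔt and Δx = v₀Δt + ½aΔt²; chain segment to segment.
0–6 s: v starts -4 m/s; Δx = -4·6 + ½·12·6² = 192 m; v ends 68 m/s.
6–11 s: v starts 68 m/s; Δx = 68·5 + ½·11·5² = 477.5 m; v ends 123 m/s.
11–17 s: v starts 123 m/s; Δx = 123·6 + ½·-1·6² = 720 m; v ends 117 m/s.
17–21 s: v starts 117 m/s; Δx = 117·4 + ½·-5·4² = 428 m; v ends 97 m/s.
x(21) = -3 + Σ Δx = 1814.5 m.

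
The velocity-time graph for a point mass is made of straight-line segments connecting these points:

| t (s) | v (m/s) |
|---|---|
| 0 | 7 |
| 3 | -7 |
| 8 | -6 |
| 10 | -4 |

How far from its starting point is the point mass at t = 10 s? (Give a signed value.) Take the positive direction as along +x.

Net displacement equals the area under the velocity-time graph (areas below the axis count negative).
0–3 s: ½(7 + -7)(3) = 0 m
3–8 s: ½(-7 + -6)(5) = -32.5 m
8–10 s: ½(-6 + -4)(2) = -10 m
Net displacement = -42.5 m

-42.5 m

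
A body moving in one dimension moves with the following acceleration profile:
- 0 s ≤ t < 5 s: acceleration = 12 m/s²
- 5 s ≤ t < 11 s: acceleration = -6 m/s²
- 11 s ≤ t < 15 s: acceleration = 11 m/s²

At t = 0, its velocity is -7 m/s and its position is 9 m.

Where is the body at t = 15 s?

On each constant-a segment, Δv = aΔt and Δx = v₀Δt + ½aΔt²; chain segment to segment.
0–5 s: v starts -7 m/s; Δx = -7·5 + ½·12·5² = 115 m; v ends 53 m/s.
5–11 s: v starts 53 m/s; Δx = 53·6 + ½·-6·6² = 210 m; v ends 17 m/s.
11–15 s: v starts 17 m/s; Δx = 17·4 + ½·11·4² = 156 m; v ends 61 m/s.
x(15) = 9 + Σ Δx = 490 m.

490 m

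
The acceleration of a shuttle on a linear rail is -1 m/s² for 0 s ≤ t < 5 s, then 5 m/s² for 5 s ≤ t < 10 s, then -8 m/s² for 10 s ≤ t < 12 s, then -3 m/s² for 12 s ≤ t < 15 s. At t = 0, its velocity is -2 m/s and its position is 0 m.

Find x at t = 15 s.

17.5 m

On each constant-a segment, Δv = aΔt and Δx = v₀Δt + ½aΔt²; chain segment to segment.
0–5 s: v starts -2 m/s; Δx = -2·5 + ½·-1·5² = -22.5 m; v ends -7 m/s.
5–10 s: v starts -7 m/s; Δx = -7·5 + ½·5·5² = 27.5 m; v ends 18 m/s.
10–12 s: v starts 18 m/s; Δx = 18·2 + ½·-8·2² = 20 m; v ends 2 m/s.
12–15 s: v starts 2 m/s; Δx = 2·3 + ½·-3·3² = -7.5 m; v ends -7 m/s.
x(15) = 0 + Σ Δx = 17.5 m.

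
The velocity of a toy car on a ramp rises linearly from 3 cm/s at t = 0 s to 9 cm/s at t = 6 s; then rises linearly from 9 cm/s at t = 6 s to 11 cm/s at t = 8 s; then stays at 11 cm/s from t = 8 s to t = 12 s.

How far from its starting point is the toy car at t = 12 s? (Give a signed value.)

100 cm

Displacement is the signed area under the v-t curve.
0–6 s: ½(3 + 9)(6) = 36 cm
6–8 s: ½(9 + 11)(2) = 20 cm
8–12 s: 11 × 4 = 44 cm
Net displacement = 100 cm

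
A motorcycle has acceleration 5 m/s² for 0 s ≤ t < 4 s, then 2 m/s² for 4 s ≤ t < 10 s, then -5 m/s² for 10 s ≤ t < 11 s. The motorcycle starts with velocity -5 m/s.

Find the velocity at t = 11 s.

22 m/s

Δv equals the area under the a-t graph; then v = v₀ + Δv.
0–4 s: 5 × 4 = 20 m/s
4–10 s: 2 × 6 = 12 m/s
10–11 s: -5 × 1 = -5 m/s
Δv = 27 m/s, so v(11) = -5 + (27) = 22 m/s.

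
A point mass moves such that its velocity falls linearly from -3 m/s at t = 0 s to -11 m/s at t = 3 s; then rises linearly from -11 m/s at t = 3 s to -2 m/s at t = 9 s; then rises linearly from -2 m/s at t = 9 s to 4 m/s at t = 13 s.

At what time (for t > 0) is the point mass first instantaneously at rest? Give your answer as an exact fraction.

v changes sign on 9–13 s (from -2 to 4); the graph is linear there, so v = 0 at t = 9 + (2)·(13 − 9)/(4 − -2) = 31/3 s.

t = 31/3 s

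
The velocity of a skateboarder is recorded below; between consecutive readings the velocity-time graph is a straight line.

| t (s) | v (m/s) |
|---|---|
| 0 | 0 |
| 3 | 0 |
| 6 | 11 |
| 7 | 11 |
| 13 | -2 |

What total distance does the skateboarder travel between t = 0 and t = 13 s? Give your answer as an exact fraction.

Distance (not displacement) is the total path length: add the absolute areas under v-t.
0–3 s: |0| × 3 = 0 m
3–6 s: |½(0 + 11)(3)| = 16.5 m
6–7 s: |11| × 1 = 11 m
7–13 s: v = 0 at t = 157/13 s; triangle areas 363/13 + 12/13 = 375/13 m
Total distance = 1465/26 m

1465/26 m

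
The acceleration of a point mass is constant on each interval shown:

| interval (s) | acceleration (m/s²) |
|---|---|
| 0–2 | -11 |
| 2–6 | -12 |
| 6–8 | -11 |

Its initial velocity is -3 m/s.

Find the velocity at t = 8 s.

Δv equals the area under the a-t graph; then v = v₀ + Δv.
0–2 s: -11 × 2 = -22 m/s
2–6 s: -12 × 4 = -48 m/s
6–8 s: -11 × 2 = -22 m/s
Δv = -92 m/s, so v(8) = -3 + (-92) = -95 m/s.

-95 m/s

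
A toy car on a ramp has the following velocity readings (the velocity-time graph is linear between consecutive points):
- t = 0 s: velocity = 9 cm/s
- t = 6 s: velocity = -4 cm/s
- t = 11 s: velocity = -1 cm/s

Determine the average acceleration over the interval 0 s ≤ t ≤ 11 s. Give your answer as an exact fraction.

Average acceleration = Δv/Δt = (-1 − 9)/(11 − 0) = -10/11 cm/s².

-10/11 cm/s²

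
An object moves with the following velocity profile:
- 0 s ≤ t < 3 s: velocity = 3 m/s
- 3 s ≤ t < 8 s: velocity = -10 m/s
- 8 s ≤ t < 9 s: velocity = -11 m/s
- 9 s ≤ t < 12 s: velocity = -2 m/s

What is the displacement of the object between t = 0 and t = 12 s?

-58 m

Displacement is the signed area under the v-t curve.
0–3 s: 3 × 3 = 9 m
3–8 s: -10 × 5 = -50 m
8–9 s: -11 × 1 = -11 m
9–12 s: -2 × 3 = -6 m
Net displacement = -58 m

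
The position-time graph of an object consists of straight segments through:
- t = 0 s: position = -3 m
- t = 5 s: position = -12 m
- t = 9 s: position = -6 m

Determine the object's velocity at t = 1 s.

-1.8 m/s

Velocity is the slope of the x-t graph on 0–5 s: (-12 − -3)/(5 − 0) = -1.8 m/s.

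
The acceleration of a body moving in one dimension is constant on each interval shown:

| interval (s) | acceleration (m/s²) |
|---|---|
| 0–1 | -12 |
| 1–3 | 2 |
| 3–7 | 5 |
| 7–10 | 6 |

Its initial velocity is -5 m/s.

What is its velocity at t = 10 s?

25 m/s

Δv equals the area under the a-t graph; then v = v₀ + Δv.
0–1 s: -12 × 1 = -12 m/s
1–3 s: 2 × 2 = 4 m/s
3–7 s: 5 × 4 = 20 m/s
7–10 s: 6 × 3 = 18 m/s
Δv = 30 m/s, so v(10) = -5 + (30) = 25 m/s.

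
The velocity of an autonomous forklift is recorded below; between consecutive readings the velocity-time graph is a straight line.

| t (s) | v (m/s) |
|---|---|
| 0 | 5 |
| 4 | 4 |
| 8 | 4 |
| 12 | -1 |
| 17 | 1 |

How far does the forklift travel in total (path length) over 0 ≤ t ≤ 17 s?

43.3 m

Total distance travelled is ∫|v| dt — sum the magnitudes of each area piece.
0–4 s: |½(5 + 4)(4)| = 18 m
4–8 s: |4| × 4 = 16 m
8–12 s: v = 0 at t = 11.2 s; triangle areas 6.4 + 0.4 = 6.8 m
12–17 s: v = 0 at t = 14.5 s; triangle areas 1.25 + 1.25 = 2.5 m
Total distance = 43.3 m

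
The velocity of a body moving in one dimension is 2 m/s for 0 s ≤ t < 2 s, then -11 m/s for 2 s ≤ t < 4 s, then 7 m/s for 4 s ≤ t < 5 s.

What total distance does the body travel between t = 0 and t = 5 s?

33 m

Distance (not displacement) is the total path length: add the absolute areas under v-t.
0–2 s: |2| × 2 = 4 m
2–4 s: |-11| × 2 = 22 m
4–5 s: |7| × 1 = 7 m
Total distance = 33 m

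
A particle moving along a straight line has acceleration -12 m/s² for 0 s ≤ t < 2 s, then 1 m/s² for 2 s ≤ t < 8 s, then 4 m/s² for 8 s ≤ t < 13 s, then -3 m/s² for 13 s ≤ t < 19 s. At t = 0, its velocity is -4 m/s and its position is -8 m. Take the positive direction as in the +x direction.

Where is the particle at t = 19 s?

-316 m

On each constant-a segment, Δv = aΔt and Δx = v₀Δt + ½aΔt²; chain segment to segment.
0–2 s: v starts -4 m/s; Δx = -4·2 + ½·-12·2² = -32 m; v ends -28 m/s.
2–8 s: v starts -28 m/s; Δx = -28·6 + ½·1·6² = -150 m; v ends -22 m/s.
8–13 s: v starts -22 m/s; Δx = -22·5 + ½·4·5² = -60 m; v ends -2 m/s.
13–19 s: v starts -2 m/s; Δx = -2·6 + ½·-3·6² = -66 m; v ends -20 m/s.
x(19) = -8 + Σ Δx = -316 m.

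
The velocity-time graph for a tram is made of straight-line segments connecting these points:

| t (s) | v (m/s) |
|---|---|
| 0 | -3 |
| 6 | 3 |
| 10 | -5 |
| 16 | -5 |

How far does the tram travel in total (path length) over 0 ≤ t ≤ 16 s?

47.5 m

Distance (not displacement) is the total path length: add the absolute areas under v-t.
0–6 s: v = 0 at t = 3 s; triangle areas 4.5 + 4.5 = 9 m
6–10 s: v = 0 at t = 7.5 s; triangle areas 2.25 + 6.25 = 8.5 m
10–16 s: |-5| × 6 = 30 m
Total distance = 47.5 m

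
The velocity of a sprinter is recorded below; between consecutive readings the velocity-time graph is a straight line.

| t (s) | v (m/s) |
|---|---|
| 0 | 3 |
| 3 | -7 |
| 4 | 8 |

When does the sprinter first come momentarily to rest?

v changes sign on 0–3 s (from 3 to -7); the graph is linear there, so v = 0 at t = 0 + (-3)·(3 − 0)/(-7 − 3) = 0.9 s.

t = 0.9 s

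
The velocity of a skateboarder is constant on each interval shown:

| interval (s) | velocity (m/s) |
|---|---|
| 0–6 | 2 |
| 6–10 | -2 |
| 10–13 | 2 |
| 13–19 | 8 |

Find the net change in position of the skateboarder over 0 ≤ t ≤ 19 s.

Net displacement equals the area under the velocity-time graph (areas below the axis count negative).
0–6 s: 2 × 6 = 12 m
6–10 s: -2 × 4 = -8 m
10–13 s: 2 × 3 = 6 m
13–19 s: 8 × 6 = 48 m
Net displacement = 58 m

58 m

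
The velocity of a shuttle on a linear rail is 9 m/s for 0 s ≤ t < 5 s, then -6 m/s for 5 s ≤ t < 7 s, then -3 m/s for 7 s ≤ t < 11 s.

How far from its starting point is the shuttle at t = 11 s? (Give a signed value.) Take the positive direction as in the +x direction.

Displacement is the signed area under the v-t curve.
0–5 s: 9 × 5 = 45 m
5–7 s: -6 × 2 = -12 m
7–11 s: -3 × 4 = -12 m
Net displacement = 21 m

21 m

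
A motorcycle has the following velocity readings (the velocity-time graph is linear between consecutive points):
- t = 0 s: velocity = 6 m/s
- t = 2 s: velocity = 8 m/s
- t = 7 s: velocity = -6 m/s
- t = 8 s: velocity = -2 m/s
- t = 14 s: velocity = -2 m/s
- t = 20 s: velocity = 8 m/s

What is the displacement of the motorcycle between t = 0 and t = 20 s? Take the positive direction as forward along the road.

Net displacement equals the area under the velocity-time graph (areas below the axis count negative).
0–2 s: ½(6 + 8)(2) = 14 m
2–7 s: ½(8 + -6)(5) = 5 m
7–8 s: ½(-6 + -2)(1) = -4 m
8–14 s: -2 × 6 = -12 m
14–20 s: ½(-2 + 8)(6) = 18 m
Net displacement = 21 m

21 m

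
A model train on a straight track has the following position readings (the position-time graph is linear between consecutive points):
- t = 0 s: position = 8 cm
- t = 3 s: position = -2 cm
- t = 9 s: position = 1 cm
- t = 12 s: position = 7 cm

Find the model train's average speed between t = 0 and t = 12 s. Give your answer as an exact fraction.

19/12 cm/s

Average speed = (total path length)/(elapsed time); on a piecewise-linear x-t graph the path length is Σ|Δx|.
0–3 s: |Δx| = |-2 − 8| = 10 cm
3–9 s: |Δx| = |1 − -2| = 3 cm
9–12 s: |Δx| = |7 − 1| = 6 cm
Total path = 19 cm; average speed = 19/12 = 19/12 cm/s.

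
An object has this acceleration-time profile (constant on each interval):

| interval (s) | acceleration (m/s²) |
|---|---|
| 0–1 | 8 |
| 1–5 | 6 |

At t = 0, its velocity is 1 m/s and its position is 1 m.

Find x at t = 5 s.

On each constant-a segment, Δv = aΔt and Δx = v₀Δt + ½aΔt²; chain segment to segment.
0–1 s: v starts 1 m/s; Δx = 1·1 + ½·8·1² = 5 m; v ends 9 m/s.
1–5 s: v starts 9 m/s; Δx = 9·4 + ½·6·4² = 84 m; v ends 33 m/s.
x(5) = 1 + Σ Δx = 90 m.

90 m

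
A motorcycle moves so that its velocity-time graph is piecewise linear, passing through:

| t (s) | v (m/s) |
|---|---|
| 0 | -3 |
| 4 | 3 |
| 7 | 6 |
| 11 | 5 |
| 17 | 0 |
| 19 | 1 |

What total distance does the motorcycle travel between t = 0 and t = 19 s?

57.5 m

Distance (not displacement) is the total path length: add the absolute areas under v-t.
0–4 s: v = 0 at t = 2 s; triangle areas 3 + 3 = 6 m
4–7 s: |½(3 + 6)(3)| = 13.5 m
7–11 s: |½(6 + 5)(4)| = 22 m
11–17 s: |½(5 + 0)(6)| = 15 m
17–19 s: |½(0 + 1)(2)| = 1 m
Total distance = 57.5 m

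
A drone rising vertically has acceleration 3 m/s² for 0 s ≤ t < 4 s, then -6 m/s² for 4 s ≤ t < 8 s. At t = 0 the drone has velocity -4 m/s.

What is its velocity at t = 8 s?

Δv equals the area under the a-t graph; then v = v₀ + Δv.
0–4 s: 3 × 4 = 12 m/s
4–8 s: -6 × 4 = -24 m/s
Δv = -12 m/s, so v(8) = -4 + (-12) = -16 m/s.

-16 m/s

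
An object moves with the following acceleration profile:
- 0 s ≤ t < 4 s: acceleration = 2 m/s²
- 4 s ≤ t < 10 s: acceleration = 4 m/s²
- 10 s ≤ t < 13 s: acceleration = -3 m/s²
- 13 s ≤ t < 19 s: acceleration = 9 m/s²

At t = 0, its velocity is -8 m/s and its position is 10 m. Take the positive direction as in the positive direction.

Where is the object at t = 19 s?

On each constant-a segment, Δv = aΔt and Δx = v₀Δt + ½aΔt²; chain segment to segment.
0–4 s: v starts -8 m/s; Δx = -8·4 + ½·2·4² = -16 m; v ends 0 m/s.
4–10 s: v starts 0 m/s; Δx = 0·6 + ½·4·6² = 72 m; v ends 24 m/s.
10–13 s: v starts 24 m/s; Δx = 24·3 + ½·-3·3² = 58.5 m; v ends 15 m/s.
13–19 s: v starts 15 m/s; Δx = 15·6 + ½·9·6² = 252 m; v ends 69 m/s.
x(19) = 10 + Σ Δx = 376.5 m.

376.5 m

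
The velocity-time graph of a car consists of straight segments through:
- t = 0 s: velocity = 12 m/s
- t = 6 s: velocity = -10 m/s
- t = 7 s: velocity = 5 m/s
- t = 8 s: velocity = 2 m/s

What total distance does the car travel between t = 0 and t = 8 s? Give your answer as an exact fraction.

Distance (not displacement) is the total path length: add the absolute areas under v-t.
0–6 s: v = 0 at t = 36/11 s; triangle areas 216/11 + 150/11 = 366/11 m
6–7 s: v = 0 at t = 20/3 s; triangle areas 10/3 + 5/6 = 25/6 m
7–8 s: |½(5 + 2)(1)| = 3.5 m
Total distance = 1351/33 m

1351/33 m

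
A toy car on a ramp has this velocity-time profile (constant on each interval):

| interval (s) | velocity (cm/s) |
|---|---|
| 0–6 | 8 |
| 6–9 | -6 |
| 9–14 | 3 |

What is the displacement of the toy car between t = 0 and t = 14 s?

45 cm

Net displacement equals the area under the velocity-time graph (areas below the axis count negative).
0–6 s: 8 × 6 = 48 cm
6–9 s: -6 × 3 = -18 cm
9–14 s: 3 × 5 = 15 cm
Net displacement = 45 cm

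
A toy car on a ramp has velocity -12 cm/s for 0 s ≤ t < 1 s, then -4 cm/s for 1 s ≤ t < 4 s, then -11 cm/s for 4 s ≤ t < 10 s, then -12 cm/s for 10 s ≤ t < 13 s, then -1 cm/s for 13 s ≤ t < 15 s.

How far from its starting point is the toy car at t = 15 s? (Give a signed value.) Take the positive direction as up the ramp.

Displacement is the signed area under the v-t curve.
0–1 s: -12 × 1 = -12 cm
1–4 s: -4 × 3 = -12 cm
4–10 s: -11 × 6 = -66 cm
10–13 s: -12 × 3 = -36 cm
13–15 s: -1 × 2 = -2 cm
Net displacement = -128 cm

-128 cm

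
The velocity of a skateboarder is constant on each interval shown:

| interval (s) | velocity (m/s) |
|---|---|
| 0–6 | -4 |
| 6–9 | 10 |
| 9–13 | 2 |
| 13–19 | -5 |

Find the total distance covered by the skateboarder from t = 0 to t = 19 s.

Distance (not displacement) is the total path length: add the absolute areas under v-t.
0–6 s: |-4| × 6 = 24 m
6–9 s: |10| × 3 = 30 m
9–13 s: |2| × 4 = 8 m
13–19 s: |-5| × 6 = 30 m
Total distance = 92 m

92 m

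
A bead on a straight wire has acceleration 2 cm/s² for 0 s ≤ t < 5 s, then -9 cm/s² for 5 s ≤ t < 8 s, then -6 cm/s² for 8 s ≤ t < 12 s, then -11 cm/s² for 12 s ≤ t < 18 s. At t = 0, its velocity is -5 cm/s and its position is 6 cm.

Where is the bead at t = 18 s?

On each constant-a segment, Δv = aΔt and Δx = v₀Δt + ½aΔt²; chain segment to segment.
0–5 s: v starts -5 cm/s; Δx = -5·5 + ½·2·5² = 0 cm; v ends 5 cm/s.
5–8 s: v starts 5 cm/s; Δx = 5·3 + ½·-9·3² = -25.5 cm; v ends -22 cm/s.
8–12 s: v starts -22 cm/s; Δx = -22·4 + ½·-6·4² = -136 cm; v ends -46 cm/s.
12–18 s: v starts -46 cm/s; Δx = -46·6 + ½·-11·6² = -474 cm; v ends -112 cm/s.
x(18) = 6 + Σ Δx = -629.5 cm.

-629.5 cm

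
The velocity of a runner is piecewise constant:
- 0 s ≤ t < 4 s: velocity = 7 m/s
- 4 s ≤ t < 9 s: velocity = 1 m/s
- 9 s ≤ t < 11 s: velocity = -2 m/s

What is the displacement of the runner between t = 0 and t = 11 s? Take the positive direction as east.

Net displacement equals the area under the velocity-time graph (areas below the axis count negative).
0–4 s: 7 × 4 = 28 m
4–9 s: 1 × 5 = 5 m
9–11 s: -2 × 2 = -4 m
Net displacement = 29 m

29 m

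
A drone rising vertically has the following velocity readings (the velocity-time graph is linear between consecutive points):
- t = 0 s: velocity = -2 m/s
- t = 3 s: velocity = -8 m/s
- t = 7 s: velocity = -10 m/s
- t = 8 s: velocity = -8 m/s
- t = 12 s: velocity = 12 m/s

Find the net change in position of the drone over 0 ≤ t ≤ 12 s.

-52 m

Net displacement equals the area under the velocity-time graph (areas below the axis count negative).
0–3 s: ½(-2 + -8)(3) = -15 m
3–7 s: ½(-8 + -10)(4) = -36 m
7–8 s: ½(-10 + -8)(1) = -9 m
8–12 s: ½(-8 + 12)(4) = 8 m
Net displacement = -52 m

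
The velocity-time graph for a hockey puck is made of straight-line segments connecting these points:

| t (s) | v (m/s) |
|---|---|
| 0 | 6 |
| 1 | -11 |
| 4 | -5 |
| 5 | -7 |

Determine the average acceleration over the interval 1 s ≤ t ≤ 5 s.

Average acceleration = Δv/Δt = (-7 − -11)/(5 − 1) = 1 m/s².

1 m/s²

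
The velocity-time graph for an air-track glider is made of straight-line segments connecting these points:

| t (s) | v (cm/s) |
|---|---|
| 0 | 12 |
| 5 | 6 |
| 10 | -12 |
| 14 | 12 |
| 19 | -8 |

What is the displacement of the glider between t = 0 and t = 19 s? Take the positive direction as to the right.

40 cm

Displacement is the signed area under the v-t curve.
0–5 s: ½(12 + 6)(5) = 45 cm
5–10 s: ½(6 + -12)(5) = -15 cm
10–14 s: ½(-12 + 12)(4) = 0 cm
14–19 s: ½(12 + -8)(5) = 10 cm
Net displacement = 40 cm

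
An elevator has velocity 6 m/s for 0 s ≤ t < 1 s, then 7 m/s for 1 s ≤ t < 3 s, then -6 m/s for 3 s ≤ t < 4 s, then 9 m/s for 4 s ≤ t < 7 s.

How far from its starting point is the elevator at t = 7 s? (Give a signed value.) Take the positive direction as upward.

Displacement is the signed area under the v-t curve.
0–1 s: 6 × 1 = 6 m
1–3 s: 7 × 2 = 14 m
3–4 s: -6 × 1 = -6 m
4–7 s: 9 × 3 = 27 m
Net displacement = 41 m

41 m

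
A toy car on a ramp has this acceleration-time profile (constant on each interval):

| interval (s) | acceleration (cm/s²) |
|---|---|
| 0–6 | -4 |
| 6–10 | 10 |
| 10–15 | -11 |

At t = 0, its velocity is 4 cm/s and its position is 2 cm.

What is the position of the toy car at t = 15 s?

-83.5 cm

On each constant-a segment, Δv = aΔt and Δx = v₀Δt + ½aΔt²; chain segment to segment.
0–6 s: v starts 4 cm/s; Δx = 4·6 + ½·-4·6² = -48 cm; v ends -20 cm/s.
6–10 s: v starts -20 cm/s; Δx = -20·4 + ½·10·4² = 0 cm; v ends 20 cm/s.
10–15 s: v starts 20 cm/s; Δx = 20·5 + ½·-11·5² = -37.5 cm; v ends -35 cm/s.
x(15) = 2 + Σ Δx = -83.5 cm.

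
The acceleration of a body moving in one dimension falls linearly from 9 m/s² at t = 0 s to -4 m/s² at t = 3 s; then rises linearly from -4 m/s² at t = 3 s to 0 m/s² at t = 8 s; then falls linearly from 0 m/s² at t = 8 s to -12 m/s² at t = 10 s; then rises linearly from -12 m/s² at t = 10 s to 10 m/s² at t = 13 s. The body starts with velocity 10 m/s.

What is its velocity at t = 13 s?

-7.5 m/s

Δv equals the area under the a-t graph; then v = v₀ + Δv.
0–3 s: ½(9 + -4)(3) = 7.5 m/s
3–8 s: ½(-4 + 0)(5) = -10 m/s
8–10 s: ½(0 + -12)(2) = -12 m/s
10–13 s: ½(-12 + 10)(3) = -3 m/s
Δv = -17.5 m/s, so v(13) = 10 + (-17.5) = -7.5 m/s.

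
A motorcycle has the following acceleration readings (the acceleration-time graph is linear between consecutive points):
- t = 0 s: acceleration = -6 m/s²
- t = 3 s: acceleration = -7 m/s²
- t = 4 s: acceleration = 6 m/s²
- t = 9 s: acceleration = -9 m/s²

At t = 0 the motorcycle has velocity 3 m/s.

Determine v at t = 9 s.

-24.5 m/s

Δv equals the area under the a-t graph; then v = v₀ + Δv.
0–3 s: ½(-6 + -7)(3) = -19.5 m/s
3–4 s: ½(-7 + 6)(1) = -0.5 m/s
4–9 s: ½(6 + -9)(5) = -7.5 m/s
Δv = -27.5 m/s, so v(9) = 3 + (-27.5) = -24.5 m/s.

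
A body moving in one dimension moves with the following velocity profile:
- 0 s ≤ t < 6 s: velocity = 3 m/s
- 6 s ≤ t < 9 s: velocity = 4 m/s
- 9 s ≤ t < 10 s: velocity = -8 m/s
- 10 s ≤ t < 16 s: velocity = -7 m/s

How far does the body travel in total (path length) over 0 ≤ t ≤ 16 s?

Total distance travelled is ∫|v| dt — sum the magnitudes of each area piece.
0–6 s: |3| × 6 = 18 m
6–9 s: |4| × 3 = 12 m
9–10 s: |-8| × 1 = 8 m
10–16 s: |-7| × 6 = 42 m
Total distance = 80 m

80 m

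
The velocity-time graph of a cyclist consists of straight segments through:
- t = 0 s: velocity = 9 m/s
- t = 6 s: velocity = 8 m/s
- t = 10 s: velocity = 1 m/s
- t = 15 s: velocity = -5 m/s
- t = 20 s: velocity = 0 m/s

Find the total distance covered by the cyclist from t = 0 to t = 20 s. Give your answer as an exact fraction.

277/3 m

Total distance travelled is ∫|v| dt — sum the magnitudes of each area piece.
0–6 s: |½(9 + 8)(6)| = 51 m
6–10 s: |½(8 + 1)(4)| = 18 m
10–15 s: v = 0 at t = 65/6 s; triangle areas 5/12 + 125/12 = 65/6 m
15–20 s: |½(-5 + 0)(5)| = 12.5 m
Total distance = 277/3 m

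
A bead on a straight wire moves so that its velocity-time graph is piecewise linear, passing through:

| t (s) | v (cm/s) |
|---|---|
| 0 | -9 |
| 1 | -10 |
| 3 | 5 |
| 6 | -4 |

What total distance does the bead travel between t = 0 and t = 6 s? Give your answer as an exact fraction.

74/3 cm

Distance (not displacement) is the total path length: add the absolute areas under v-t.
0–1 s: |½(-9 + -10)(1)| = 9.5 cm
1–3 s: v = 0 at t = 7/3 s; triangle areas 20/3 + 5/3 = 25/3 cm
3–6 s: v = 0 at t = 14/3 s; triangle areas 25/6 + 8/3 = 41/6 cm
Total distance = 74/3 cm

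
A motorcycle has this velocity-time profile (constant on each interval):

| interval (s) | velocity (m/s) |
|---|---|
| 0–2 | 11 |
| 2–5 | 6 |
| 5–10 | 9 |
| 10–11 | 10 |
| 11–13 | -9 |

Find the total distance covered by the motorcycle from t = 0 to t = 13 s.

113 m

Total distance travelled is ∫|v| dt — sum the magnitudes of each area piece.
0–2 s: |11| × 2 = 22 m
2–5 s: |6| × 3 = 18 m
5–10 s: |9| × 5 = 45 m
10–11 s: |10| × 1 = 10 m
11–13 s: |-9| × 2 = 18 m
Total distance = 113 m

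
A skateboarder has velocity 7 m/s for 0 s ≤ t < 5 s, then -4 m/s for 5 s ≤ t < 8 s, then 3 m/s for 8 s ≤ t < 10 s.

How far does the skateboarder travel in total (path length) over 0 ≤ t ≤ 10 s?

53 m

Total distance travelled is ∫|v| dt — sum the magnitudes of each area piece.
0–5 s: |7| × 5 = 35 m
5–8 s: |-4| × 3 = 12 m
8–10 s: |3| × 2 = 6 m
Total distance = 53 m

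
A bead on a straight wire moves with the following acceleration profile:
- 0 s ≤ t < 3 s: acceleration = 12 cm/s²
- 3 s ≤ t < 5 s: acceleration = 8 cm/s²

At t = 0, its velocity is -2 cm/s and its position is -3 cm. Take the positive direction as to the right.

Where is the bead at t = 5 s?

On each constant-a segment, Δv = aΔt and Δx = v₀Δt + ½aΔt²; chain segment to segment.
0–3 s: v starts -2 cm/s; Δx = -2·3 + ½·12·3² = 48 cm; v ends 34 cm/s.
3–5 s: v starts 34 cm/s; Δx = 34·2 + ½·8·2² = 84 cm; v ends 50 cm/s.
x(5) = -3 + Σ Δx = 129 cm.

129 cm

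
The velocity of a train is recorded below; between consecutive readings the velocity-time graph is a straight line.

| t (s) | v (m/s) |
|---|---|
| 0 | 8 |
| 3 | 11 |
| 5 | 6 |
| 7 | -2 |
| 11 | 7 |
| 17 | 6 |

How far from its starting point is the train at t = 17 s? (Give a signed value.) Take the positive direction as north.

98.5 m

Net displacement equals the area under the velocity-time graph (areas below the axis count negative).
0–3 s: ½(8 + 11)(3) = 28.5 m
3–5 s: ½(11 + 6)(2) = 17 m
5–7 s: ½(6 + -2)(2) = 4 m
7–11 s: ½(-2 + 7)(4) = 10 m
11–17 s: ½(7 + 6)(6) = 39 m
Net displacement = 98.5 m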